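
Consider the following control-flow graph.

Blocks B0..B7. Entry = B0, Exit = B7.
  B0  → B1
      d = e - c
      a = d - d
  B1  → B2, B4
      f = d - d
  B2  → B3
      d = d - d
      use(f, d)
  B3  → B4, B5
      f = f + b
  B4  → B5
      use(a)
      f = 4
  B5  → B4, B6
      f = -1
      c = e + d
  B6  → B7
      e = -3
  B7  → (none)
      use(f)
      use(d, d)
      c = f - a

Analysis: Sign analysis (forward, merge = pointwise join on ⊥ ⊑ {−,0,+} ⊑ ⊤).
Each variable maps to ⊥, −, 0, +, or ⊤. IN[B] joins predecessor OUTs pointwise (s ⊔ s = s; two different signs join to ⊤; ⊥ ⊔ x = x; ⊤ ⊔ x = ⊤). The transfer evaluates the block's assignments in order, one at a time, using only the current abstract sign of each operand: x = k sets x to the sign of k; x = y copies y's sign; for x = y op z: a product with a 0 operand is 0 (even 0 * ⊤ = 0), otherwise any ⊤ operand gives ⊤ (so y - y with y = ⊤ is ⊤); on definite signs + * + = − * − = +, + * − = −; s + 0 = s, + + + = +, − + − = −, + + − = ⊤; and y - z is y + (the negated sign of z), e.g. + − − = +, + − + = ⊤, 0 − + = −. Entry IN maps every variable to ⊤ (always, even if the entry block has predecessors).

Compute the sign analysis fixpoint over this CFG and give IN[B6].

Converged values:
  B0: | IN=(all ⊤) | OUT=(all ⊤)
  B1: | IN=(all ⊤) | OUT=(all ⊤)
  B2: | IN=(all ⊤) | OUT=(all ⊤)
  B3: | IN=(all ⊤) | OUT=(all ⊤)
  B4: | IN=(all ⊤) | OUT={f:+; rest ⊤}
  B5: | IN=(all ⊤) | OUT={f:-; rest ⊤}
  B6: | IN={f:-; rest ⊤} | OUT={e:-, f:-; rest ⊤}
  B7: | IN={e:-, f:-; rest ⊤} | OUT={e:-, f:-; rest ⊤}

Merge at B6: IN[B6] = OUT[B5] = {a: ⊤, b: ⊤, c: ⊤, d: ⊤, e: ⊤, f: -}

Answer: {a: ⊤, b: ⊤, c: ⊤, d: ⊤, e: ⊤, f: -}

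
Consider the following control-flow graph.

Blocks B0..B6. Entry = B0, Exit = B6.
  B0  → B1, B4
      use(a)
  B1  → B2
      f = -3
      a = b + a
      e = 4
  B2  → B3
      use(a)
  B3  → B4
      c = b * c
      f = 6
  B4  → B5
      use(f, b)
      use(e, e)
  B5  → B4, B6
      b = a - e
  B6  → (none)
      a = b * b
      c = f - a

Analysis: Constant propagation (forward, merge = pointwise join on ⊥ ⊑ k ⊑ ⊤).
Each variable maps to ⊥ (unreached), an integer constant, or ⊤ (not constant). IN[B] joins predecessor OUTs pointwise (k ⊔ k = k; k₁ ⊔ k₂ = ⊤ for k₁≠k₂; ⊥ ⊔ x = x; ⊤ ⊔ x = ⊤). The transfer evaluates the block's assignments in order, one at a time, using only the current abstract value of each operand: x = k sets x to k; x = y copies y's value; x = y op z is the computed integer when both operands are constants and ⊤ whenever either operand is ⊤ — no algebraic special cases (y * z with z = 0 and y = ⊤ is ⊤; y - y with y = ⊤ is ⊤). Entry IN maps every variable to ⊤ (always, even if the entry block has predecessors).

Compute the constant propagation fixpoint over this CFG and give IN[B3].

Converged values:
  B0:   IN=(all ⊤)   OUT=(all ⊤)
  B1:   IN=(all ⊤)   OUT={e:4, f:-3; rest ⊤}
  B2:   IN={e:4, f:-3; rest ⊤}   OUT={e:4, f:-3; rest ⊤}
  B3:   IN={e:4, f:-3; rest ⊤}   OUT={e:4, f:6; rest ⊤}
  B4:   IN=(all ⊤)   OUT=(all ⊤)
  B5:   IN=(all ⊤)   OUT=(all ⊤)
  B6:   IN=(all ⊤)   OUT=(all ⊤)

Merge at B3: IN[B3] = OUT[B2] = {a: ⊤, b: ⊤, c: ⊤, d: ⊤, e: 4, f: -3}

Answer: {a: ⊤, b: ⊤, c: ⊤, d: ⊤, e: 4, f: -3}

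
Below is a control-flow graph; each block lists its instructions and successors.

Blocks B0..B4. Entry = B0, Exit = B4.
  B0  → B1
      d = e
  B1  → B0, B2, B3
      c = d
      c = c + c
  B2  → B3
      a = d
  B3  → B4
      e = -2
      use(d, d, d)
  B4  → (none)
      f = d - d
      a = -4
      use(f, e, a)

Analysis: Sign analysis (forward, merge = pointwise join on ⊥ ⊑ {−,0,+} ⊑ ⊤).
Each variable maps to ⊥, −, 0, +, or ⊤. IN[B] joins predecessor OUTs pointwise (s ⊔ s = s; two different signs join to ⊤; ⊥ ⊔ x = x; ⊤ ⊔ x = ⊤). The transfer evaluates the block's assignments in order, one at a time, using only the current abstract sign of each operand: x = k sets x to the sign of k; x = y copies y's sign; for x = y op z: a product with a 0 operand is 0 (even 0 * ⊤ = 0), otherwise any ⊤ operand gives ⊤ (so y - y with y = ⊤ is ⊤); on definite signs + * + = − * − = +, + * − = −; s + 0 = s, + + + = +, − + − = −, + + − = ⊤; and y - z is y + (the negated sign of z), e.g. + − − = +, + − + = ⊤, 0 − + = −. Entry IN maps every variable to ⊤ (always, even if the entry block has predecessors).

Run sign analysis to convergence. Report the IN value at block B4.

Answer: {a: ⊤, b: ⊤, c: ⊤, d: ⊤, e: -, f: ⊤}

Working:
Per-block solution:
  B0: | IN=(all ⊤) | OUT=(all ⊤)
  B1: | IN=(all ⊤) | OUT=(all ⊤)
  B2: | IN=(all ⊤) | OUT=(all ⊤)
  B3: | IN=(all ⊤) | OUT={e:-; rest ⊤}
  B4: | IN={e:-; rest ⊤} | OUT={a:-, e:-; rest ⊤}

Merge at B4: IN[B4] = OUT[B3] = {a: ⊤, b: ⊤, c: ⊤, d: ⊤, e: -, f: ⊤}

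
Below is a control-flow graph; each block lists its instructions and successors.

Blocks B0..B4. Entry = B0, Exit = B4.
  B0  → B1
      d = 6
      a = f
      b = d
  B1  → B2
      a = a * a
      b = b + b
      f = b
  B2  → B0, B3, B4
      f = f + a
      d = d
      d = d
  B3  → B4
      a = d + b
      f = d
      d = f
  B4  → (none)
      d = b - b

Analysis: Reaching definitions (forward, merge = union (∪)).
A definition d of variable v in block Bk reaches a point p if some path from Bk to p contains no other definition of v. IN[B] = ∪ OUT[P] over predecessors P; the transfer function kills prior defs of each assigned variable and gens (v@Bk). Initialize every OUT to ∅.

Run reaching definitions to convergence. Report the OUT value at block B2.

Fixpoint table:
  B0:  IN={a@B1, b@B1, d@B2, f@B2}  OUT={a@B0, b@B0, d@B0, f@B2}
  B1:  IN={a@B0, b@B0, d@B0, f@B2}  OUT={a@B1, b@B1, d@B0, f@B1}
  B2:  IN={a@B1, b@B1, d@B0, f@B1}  OUT={a@B1, b@B1, d@B2, f@B2}
  B3:  IN={a@B1, b@B1, d@B2, f@B2}  OUT={a@B3, b@B1, d@B3, f@B3}
  B4:  IN={a@B1, a@B3, b@B1, d@B2, d@B3, f@B2, f@B3}  OUT={a@B1, a@B3, b@B1, d@B4, f@B2, f@B3}

Merge at B2: IN[B2] = OUT[B1] = {a@B1, b@B1, d@B0, f@B1}
Applying B2's transfer function to that IN value gives OUT[B2] (row B2 above).

Answer: {a@B1, b@B1, d@B2, f@B2}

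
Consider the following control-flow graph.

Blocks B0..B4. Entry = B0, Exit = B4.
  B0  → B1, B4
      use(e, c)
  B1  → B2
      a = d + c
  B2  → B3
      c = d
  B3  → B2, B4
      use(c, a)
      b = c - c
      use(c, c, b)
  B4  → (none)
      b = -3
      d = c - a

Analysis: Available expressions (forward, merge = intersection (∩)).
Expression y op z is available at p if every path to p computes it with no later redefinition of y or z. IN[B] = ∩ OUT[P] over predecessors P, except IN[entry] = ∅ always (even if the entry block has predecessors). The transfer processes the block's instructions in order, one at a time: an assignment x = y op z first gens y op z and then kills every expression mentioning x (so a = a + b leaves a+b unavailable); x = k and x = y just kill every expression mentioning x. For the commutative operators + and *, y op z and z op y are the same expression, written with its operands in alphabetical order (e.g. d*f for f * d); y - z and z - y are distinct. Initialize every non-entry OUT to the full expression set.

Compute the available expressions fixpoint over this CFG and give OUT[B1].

Per-block solution:
  B0:  IN={}  OUT={}
  B1:  IN={}  OUT={c+d}
  B2:  IN={}  OUT={}
  B3:  IN={}  OUT={c-c}
  B4:  IN={}  OUT={c-a}

Merge at B1: IN[B1] = OUT[B0] = {}
Applying B1's transfer function to that IN value gives OUT[B1] (row B1 above).

Answer: {c+d}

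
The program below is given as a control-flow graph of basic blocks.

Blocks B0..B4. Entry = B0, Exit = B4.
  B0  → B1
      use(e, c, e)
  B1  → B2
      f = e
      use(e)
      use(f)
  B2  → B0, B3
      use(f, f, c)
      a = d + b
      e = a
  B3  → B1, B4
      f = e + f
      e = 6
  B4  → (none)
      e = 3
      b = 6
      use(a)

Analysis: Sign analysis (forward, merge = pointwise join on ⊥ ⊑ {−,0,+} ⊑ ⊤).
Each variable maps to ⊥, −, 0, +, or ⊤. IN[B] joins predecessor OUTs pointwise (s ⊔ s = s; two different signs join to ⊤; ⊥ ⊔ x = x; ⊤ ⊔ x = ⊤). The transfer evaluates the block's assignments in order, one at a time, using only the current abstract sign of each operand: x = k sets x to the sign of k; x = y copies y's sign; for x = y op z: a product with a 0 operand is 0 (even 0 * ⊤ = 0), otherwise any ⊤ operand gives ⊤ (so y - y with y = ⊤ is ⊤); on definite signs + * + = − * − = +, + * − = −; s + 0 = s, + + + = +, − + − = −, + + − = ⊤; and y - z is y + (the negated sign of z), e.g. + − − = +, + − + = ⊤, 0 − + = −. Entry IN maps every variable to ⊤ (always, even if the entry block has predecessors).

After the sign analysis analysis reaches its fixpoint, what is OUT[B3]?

Fixpoint table:
  B0: | IN=(all ⊤) | OUT=(all ⊤)
  B1: | IN=(all ⊤) | OUT=(all ⊤)
  B2: | IN=(all ⊤) | OUT=(all ⊤)
  B3: | IN=(all ⊤) | OUT={e:+; rest ⊤}
  B4: | IN={e:+; rest ⊤} | OUT={b:+, e:+; rest ⊤}

Merge at B3: IN[B3] = OUT[B2] = {a: ⊤, b: ⊤, c: ⊤, d: ⊤, e: ⊤, f: ⊤}
Applying B3's transfer function to that IN value gives OUT[B3] (row B3 above).

Answer: {a: ⊤, b: ⊤, c: ⊤, d: ⊤, e: +, f: ⊤}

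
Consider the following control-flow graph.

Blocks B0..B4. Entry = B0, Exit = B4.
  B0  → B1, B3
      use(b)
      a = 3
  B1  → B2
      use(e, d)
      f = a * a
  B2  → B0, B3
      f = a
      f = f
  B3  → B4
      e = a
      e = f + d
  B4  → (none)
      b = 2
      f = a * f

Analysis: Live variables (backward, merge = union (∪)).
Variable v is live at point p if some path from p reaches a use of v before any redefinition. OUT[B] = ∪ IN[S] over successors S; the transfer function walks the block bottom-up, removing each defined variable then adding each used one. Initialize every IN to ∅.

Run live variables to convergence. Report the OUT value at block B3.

Per-block solution:
  B0: | IN={b, d, e, f} | OUT={a, b, d, e, f}
  B1: | IN={a, b, d, e} | OUT={a, b, d, e}
  B2: | IN={a, b, d, e} | OUT={a, b, d, e, f}
  B3: | IN={a, d, f} | OUT={a, f}
  B4: | IN={a, f} | OUT={}

Merge at B3: OUT[B3] = IN[B4] = {a, f}

Answer: {a, f}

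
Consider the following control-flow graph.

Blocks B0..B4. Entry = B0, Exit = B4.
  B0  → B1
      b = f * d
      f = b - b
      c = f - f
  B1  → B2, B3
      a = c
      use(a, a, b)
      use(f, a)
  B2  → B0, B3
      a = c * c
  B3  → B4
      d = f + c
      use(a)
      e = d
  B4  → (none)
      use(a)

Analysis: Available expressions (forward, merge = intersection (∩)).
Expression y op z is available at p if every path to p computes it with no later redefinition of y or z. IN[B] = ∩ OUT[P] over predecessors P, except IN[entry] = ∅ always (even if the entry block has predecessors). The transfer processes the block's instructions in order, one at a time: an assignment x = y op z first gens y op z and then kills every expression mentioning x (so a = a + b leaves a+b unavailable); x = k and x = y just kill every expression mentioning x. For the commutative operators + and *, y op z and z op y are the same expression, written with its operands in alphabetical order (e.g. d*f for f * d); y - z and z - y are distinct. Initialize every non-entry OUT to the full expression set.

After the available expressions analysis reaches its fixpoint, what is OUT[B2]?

Answer: {b-b, c*c, f-f}

Derivation:
Converged values:
  B0:   IN={}   OUT={b-b, f-f}
  B1:   IN={b-b, f-f}   OUT={b-b, f-f}
  B2:   IN={b-b, f-f}   OUT={b-b, c*c, f-f}
  B3:   IN={b-b, f-f}   OUT={b-b, c+f, f-f}
  B4:   IN={b-b, c+f, f-f}   OUT={b-b, c+f, f-f}

Merge at B2: IN[B2] = OUT[B1] = {b-b, f-f}
Applying B2's transfer function to that IN value gives OUT[B2] (row B2 above).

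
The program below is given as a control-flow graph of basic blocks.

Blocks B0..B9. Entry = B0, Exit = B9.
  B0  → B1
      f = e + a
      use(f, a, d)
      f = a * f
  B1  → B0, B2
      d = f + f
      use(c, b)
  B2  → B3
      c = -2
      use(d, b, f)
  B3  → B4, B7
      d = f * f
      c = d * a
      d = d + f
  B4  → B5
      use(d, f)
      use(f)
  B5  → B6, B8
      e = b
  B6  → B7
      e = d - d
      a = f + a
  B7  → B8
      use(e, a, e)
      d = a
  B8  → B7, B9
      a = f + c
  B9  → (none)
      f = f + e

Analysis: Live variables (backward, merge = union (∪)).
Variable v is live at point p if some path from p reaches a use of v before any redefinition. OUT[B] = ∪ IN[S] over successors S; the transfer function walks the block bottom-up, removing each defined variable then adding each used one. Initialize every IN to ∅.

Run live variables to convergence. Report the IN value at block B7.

Per-block solution:
  B0: | IN={a, b, c, d, e} | OUT={a, b, c, e, f}
  B1: | IN={a, b, c, e, f} | OUT={a, b, c, d, e, f}
  B2: | IN={a, b, d, e, f} | OUT={a, b, e, f}
  B3: | IN={a, b, e, f} | OUT={a, b, c, d, e, f}
  B4: | IN={a, b, c, d, f} | OUT={a, b, c, d, f}
  B5: | IN={a, b, c, d, f} | OUT={a, c, d, e, f}
  B6: | IN={a, c, d, f} | OUT={a, c, e, f}
  B7: | IN={a, c, e, f} | OUT={c, e, f}
  B8: | IN={c, e, f} | OUT={a, c, e, f}
  B9: | IN={e, f} | OUT={}

Merge at B7: OUT[B7] = IN[B8] = {c, e, f}
Applying B7's transfer function to that OUT value gives IN[B7] (row B7 above).

Answer: {a, c, e, f}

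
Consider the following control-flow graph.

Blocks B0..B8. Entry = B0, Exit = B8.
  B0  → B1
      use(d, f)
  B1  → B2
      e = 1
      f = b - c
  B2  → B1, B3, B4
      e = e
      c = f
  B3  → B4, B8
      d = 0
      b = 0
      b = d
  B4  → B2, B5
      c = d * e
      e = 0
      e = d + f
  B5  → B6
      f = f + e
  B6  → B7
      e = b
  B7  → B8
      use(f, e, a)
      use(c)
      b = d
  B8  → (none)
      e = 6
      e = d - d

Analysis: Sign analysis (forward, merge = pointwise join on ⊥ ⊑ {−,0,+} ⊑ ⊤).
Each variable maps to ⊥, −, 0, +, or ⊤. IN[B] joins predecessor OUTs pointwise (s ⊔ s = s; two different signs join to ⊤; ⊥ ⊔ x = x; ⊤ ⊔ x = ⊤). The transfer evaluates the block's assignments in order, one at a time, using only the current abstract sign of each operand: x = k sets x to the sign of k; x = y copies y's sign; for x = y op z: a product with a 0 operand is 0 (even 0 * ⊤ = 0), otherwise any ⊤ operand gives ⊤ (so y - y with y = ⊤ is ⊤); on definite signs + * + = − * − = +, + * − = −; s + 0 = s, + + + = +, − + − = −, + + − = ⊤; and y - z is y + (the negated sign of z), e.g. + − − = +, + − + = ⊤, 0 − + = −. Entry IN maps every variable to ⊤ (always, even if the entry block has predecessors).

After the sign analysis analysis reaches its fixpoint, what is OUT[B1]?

Answer: {a: ⊤, b: ⊤, c: ⊤, d: ⊤, e: +, f: ⊤}

Working:
Per-block solution:
  B0:   IN=(all ⊤)   OUT=(all ⊤)
  B1:   IN=(all ⊤)   OUT={e:+; rest ⊤}
  B2:   IN=(all ⊤)   OUT=(all ⊤)
  B3:   IN=(all ⊤)   OUT={b:0, d:0; rest ⊤}
  B4:   IN=(all ⊤)   OUT=(all ⊤)
  B5:   IN=(all ⊤)   OUT=(all ⊤)
  B6:   IN=(all ⊤)   OUT=(all ⊤)
  B7:   IN=(all ⊤)   OUT=(all ⊤)
  B8:   IN=(all ⊤)   OUT=(all ⊤)

Merge at B1: IN[B1] = OUT[B0] ⊔ OUT[B2] = {a: ⊤, b: ⊤, c: ⊤, d: ⊤, e: ⊤, f: ⊤}
Applying B1's transfer function to that IN value gives OUT[B1] (row B1 above).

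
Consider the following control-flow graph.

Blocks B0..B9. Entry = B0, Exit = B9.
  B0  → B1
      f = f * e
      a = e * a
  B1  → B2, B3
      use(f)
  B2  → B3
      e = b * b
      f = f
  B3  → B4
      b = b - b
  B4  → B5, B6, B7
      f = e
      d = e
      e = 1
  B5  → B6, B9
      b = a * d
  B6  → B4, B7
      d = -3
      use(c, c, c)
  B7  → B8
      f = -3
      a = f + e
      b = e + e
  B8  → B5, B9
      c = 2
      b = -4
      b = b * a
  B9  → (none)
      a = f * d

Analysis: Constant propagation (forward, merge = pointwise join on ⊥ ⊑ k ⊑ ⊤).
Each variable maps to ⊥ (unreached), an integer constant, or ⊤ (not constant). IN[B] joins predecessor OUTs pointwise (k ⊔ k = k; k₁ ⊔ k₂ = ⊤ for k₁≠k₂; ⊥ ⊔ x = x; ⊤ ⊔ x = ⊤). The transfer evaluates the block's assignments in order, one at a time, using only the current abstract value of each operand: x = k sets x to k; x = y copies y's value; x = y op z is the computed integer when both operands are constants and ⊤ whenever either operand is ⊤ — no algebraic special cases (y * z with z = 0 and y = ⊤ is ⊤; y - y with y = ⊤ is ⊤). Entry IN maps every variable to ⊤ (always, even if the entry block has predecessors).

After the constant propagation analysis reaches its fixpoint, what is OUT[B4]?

Answer: {a: ⊤, b: ⊤, c: ⊤, d: ⊤, e: 1, f: ⊤}

Working:
Per-block solution:
  B0:  IN=(all ⊤)  OUT=(all ⊤)
  B1:  IN=(all ⊤)  OUT=(all ⊤)
  B2:  IN=(all ⊤)  OUT=(all ⊤)
  B3:  IN=(all ⊤)  OUT=(all ⊤)
  B4:  IN=(all ⊤)  OUT={e:1; rest ⊤}
  B5:  IN={e:1; rest ⊤}  OUT={e:1; rest ⊤}
  B6:  IN={e:1; rest ⊤}  OUT={d:-3, e:1; rest ⊤}
  B7:  IN={e:1; rest ⊤}  OUT={a:-2, b:2, e:1, f:-3; rest ⊤}
  B8:  IN={a:-2, b:2, e:1, f:-3; rest ⊤}  OUT={a:-2, b:8, c:2, e:1, f:-3; rest ⊤}
  B9:  IN={e:1; rest ⊤}  OUT={e:1; rest ⊤}

Merge at B4: IN[B4] = OUT[B3] ⊔ OUT[B6] = {a: ⊤, b: ⊤, c: ⊤, d: ⊤, e: ⊤, f: ⊤}
Applying B4's transfer function to that IN value gives OUT[B4] (row B4 above).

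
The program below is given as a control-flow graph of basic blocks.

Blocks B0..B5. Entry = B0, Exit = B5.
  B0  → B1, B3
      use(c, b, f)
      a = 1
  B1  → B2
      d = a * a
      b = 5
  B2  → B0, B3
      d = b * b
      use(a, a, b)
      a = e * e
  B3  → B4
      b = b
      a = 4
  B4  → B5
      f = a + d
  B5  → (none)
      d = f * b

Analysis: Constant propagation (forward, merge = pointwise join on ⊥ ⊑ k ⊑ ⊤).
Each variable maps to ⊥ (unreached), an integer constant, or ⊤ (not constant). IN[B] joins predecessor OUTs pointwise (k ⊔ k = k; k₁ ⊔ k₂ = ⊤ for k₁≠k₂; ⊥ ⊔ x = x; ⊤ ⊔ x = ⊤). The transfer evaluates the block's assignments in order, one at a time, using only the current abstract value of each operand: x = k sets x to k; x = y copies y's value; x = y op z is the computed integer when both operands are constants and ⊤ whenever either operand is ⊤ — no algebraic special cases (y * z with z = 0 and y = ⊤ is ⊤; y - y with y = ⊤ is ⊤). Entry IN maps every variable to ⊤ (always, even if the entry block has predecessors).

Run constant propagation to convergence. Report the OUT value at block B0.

Fixpoint table:
  B0:  IN=(all ⊤)  OUT={a:1; rest ⊤}
  B1:  IN={a:1; rest ⊤}  OUT={a:1, b:5, d:1; rest ⊤}
  B2:  IN={a:1, b:5, d:1; rest ⊤}  OUT={b:5, d:25; rest ⊤}
  B3:  IN=(all ⊤)  OUT={a:4; rest ⊤}
  B4:  IN={a:4; rest ⊤}  OUT={a:4; rest ⊤}
  B5:  IN={a:4; rest ⊤}  OUT={a:4; rest ⊤}

Merge at B0 (entry node, so the boundary value (all ⊤) is joined with the incoming edge(s)): IN[B0] = (all ⊤) ⊔ OUT[B2] = {a: ⊤, b: ⊤, c: ⊤, d: ⊤, e: ⊤, f: ⊤}
Applying B0's transfer function to that IN value gives OUT[B0] (row B0 above).

Answer: {a: 1, b: ⊤, c: ⊤, d: ⊤, e: ⊤, f: ⊤}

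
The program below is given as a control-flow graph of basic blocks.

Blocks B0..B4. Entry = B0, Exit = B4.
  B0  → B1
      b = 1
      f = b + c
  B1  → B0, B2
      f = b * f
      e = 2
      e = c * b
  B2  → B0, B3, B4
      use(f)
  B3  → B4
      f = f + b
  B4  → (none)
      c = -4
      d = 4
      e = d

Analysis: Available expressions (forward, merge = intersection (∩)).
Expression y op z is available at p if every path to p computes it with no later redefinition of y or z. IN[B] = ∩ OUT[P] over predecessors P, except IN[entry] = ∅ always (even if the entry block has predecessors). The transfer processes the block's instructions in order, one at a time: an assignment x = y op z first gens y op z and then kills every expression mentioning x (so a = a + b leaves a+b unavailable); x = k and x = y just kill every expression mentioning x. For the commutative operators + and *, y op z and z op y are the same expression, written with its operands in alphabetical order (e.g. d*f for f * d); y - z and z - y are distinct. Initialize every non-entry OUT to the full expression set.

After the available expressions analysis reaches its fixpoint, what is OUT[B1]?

Answer: {b*c, b+c}

Derivation:
Fixpoint table:
  B0:  IN={}  OUT={b+c}
  B1:  IN={b+c}  OUT={b*c, b+c}
  B2:  IN={b*c, b+c}  OUT={b*c, b+c}
  B3:  IN={b*c, b+c}  OUT={b*c, b+c}
  B4:  IN={b*c, b+c}  OUT={}

Merge at B1: IN[B1] = OUT[B0] = {b+c}
Applying B1's transfer function to that IN value gives OUT[B1] (row B1 above).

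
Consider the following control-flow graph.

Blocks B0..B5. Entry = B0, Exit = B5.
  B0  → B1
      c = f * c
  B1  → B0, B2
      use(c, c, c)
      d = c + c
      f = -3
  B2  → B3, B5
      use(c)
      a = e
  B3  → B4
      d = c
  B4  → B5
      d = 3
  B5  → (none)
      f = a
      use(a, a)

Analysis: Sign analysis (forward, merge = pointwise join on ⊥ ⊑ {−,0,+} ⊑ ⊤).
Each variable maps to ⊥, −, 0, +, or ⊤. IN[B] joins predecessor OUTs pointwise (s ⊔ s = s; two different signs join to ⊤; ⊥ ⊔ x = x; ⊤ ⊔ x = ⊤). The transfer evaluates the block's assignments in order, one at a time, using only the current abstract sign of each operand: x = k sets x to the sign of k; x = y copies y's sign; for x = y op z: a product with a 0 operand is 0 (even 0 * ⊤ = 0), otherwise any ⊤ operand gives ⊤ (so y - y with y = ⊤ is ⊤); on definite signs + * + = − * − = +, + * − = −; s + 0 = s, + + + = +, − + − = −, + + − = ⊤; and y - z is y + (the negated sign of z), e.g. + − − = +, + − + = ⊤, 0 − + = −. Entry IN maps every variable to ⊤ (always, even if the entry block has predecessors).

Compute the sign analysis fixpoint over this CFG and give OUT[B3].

Answer: {a: ⊤, b: ⊤, c: ⊤, d: ⊤, e: ⊤, f: -}

Working:
Fixpoint table:
  B0: | IN=(all ⊤) | OUT=(all ⊤)
  B1: | IN=(all ⊤) | OUT={f:-; rest ⊤}
  B2: | IN={f:-; rest ⊤} | OUT={f:-; rest ⊤}
  B3: | IN={f:-; rest ⊤} | OUT={f:-; rest ⊤}
  B4: | IN={f:-; rest ⊤} | OUT={d:+, f:-; rest ⊤}
  B5: | IN={f:-; rest ⊤} | OUT=(all ⊤)

Merge at B3: IN[B3] = OUT[B2] = {a: ⊤, b: ⊤, c: ⊤, d: ⊤, e: ⊤, f: -}
Applying B3's transfer function to that IN value gives OUT[B3] (row B3 above).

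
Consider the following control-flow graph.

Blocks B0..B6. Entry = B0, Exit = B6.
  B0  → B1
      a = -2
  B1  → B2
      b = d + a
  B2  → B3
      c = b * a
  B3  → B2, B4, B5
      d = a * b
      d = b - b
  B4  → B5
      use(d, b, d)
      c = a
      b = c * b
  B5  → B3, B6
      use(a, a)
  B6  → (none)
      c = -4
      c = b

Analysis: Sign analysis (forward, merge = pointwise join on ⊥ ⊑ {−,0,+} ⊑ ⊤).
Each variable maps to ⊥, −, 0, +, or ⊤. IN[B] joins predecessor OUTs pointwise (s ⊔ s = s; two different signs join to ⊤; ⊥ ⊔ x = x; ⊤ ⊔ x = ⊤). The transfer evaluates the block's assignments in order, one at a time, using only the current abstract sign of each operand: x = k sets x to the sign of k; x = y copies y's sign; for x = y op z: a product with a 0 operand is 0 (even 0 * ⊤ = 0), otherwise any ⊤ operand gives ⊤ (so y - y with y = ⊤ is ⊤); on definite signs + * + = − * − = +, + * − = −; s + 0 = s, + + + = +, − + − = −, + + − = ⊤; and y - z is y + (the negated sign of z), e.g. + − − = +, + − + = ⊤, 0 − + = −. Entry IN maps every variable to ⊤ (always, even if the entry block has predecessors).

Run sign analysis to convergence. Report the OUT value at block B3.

Answer: {a: -, b: ⊤, c: ⊤, d: ⊤, e: ⊤, f: ⊤}

Derivation:
Converged values:
  B0: | IN=(all ⊤) | OUT={a:-; rest ⊤}
  B1: | IN={a:-; rest ⊤} | OUT={a:-; rest ⊤}
  B2: | IN={a:-; rest ⊤} | OUT={a:-; rest ⊤}
  B3: | IN={a:-; rest ⊤} | OUT={a:-; rest ⊤}
  B4: | IN={a:-; rest ⊤} | OUT={a:-, c:-; rest ⊤}
  B5: | IN={a:-; rest ⊤} | OUT={a:-; rest ⊤}
  B6: | IN={a:-; rest ⊤} | OUT={a:-; rest ⊤}

Merge at B3: IN[B3] = OUT[B2] ⊔ OUT[B5] = {a: -, b: ⊤, c: ⊤, d: ⊤, e: ⊤, f: ⊤}
Applying B3's transfer function to that IN value gives OUT[B3] (row B3 above).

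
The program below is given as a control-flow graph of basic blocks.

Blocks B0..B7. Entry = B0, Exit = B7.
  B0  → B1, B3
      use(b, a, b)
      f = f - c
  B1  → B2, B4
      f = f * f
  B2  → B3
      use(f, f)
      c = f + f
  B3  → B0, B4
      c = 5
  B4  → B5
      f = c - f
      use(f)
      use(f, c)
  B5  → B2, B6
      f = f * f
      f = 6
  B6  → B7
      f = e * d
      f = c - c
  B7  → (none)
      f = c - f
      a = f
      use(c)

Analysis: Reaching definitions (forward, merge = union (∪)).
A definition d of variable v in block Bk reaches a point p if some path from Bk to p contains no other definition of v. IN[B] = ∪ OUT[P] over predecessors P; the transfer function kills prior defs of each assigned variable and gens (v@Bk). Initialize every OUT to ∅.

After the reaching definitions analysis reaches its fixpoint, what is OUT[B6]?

Per-block solution:
  B0:   IN={c@B3, f@B0, f@B1, f@B5}   OUT={c@B3, f@B0}
  B1:   IN={c@B3, f@B0}   OUT={c@B3, f@B1}
  B2:   IN={c@B3, f@B1, f@B5}   OUT={c@B2, f@B1, f@B5}
  B3:   IN={c@B2, c@B3, f@B0, f@B1, f@B5}   OUT={c@B3, f@B0, f@B1, f@B5}
  B4:   IN={c@B3, f@B0, f@B1, f@B5}   OUT={c@B3, f@B4}
  B5:   IN={c@B3, f@B4}   OUT={c@B3, f@B5}
  B6:   IN={c@B3, f@B5}   OUT={c@B3, f@B6}
  B7:   IN={c@B3, f@B6}   OUT={a@B7, c@B3, f@B7}

Merge at B6: IN[B6] = OUT[B5] = {c@B3, f@B5}
Applying B6's transfer function to that IN value gives OUT[B6] (row B6 above).

Answer: {c@B3, f@B6}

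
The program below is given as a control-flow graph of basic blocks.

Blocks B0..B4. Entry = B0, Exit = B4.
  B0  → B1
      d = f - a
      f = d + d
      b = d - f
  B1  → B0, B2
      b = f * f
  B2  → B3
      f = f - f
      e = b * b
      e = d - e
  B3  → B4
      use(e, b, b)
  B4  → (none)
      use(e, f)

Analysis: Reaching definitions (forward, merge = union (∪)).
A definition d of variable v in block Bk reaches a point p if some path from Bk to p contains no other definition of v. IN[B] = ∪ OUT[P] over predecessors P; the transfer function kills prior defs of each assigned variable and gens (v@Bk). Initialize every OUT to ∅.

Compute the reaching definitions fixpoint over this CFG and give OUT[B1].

Answer: {b@B1, d@B0, f@B0}

Working:
Fixpoint table:
  B0: | IN={b@B1, d@B0, f@B0} | OUT={b@B0, d@B0, f@B0}
  B1: | IN={b@B0, d@B0, f@B0} | OUT={b@B1, d@B0, f@B0}
  B2: | IN={b@B1, d@B0, f@B0} | OUT={b@B1, d@B0, e@B2, f@B2}
  B3: | IN={b@B1, d@B0, e@B2, f@B2} | OUT={b@B1, d@B0, e@B2, f@B2}
  B4: | IN={b@B1, d@B0, e@B2, f@B2} | OUT={b@B1, d@B0, e@B2, f@B2}

Merge at B1: IN[B1] = OUT[B0] = {b@B0, d@B0, f@B0}
Applying B1's transfer function to that IN value gives OUT[B1] (row B1 above).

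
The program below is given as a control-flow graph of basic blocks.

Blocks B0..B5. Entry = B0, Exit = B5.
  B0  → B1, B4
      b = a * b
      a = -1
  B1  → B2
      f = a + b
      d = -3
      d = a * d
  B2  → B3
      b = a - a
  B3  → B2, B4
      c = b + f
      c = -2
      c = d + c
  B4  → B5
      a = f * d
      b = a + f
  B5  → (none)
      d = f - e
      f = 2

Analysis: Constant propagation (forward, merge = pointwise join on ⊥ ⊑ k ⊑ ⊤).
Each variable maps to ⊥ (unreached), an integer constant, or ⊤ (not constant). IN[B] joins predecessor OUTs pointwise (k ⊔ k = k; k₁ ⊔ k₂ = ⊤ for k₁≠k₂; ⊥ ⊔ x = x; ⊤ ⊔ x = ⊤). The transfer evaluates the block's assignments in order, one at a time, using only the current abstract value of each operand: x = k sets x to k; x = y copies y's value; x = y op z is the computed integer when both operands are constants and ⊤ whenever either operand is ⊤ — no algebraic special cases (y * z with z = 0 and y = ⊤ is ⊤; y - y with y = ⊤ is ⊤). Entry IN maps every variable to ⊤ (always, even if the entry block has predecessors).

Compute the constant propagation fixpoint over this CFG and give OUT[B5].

Converged values:
  B0:  IN=(all ⊤)  OUT={a:-1; rest ⊤}
  B1:  IN={a:-1; rest ⊤}  OUT={a:-1, d:3; rest ⊤}
  B2:  IN={a:-1, d:3; rest ⊤}  OUT={a:-1, b:0, d:3; rest ⊤}
  B3:  IN={a:-1, b:0, d:3; rest ⊤}  OUT={a:-1, b:0, c:1, d:3; rest ⊤}
  B4:  IN={a:-1; rest ⊤}  OUT=(all ⊤)
  B5:  IN=(all ⊤)  OUT={f:2; rest ⊤}

Merge at B5: IN[B5] = OUT[B4] = {a: ⊤, b: ⊤, c: ⊤, d: ⊤, e: ⊤, f: ⊤}
Applying B5's transfer function to that IN value gives OUT[B5] (row B5 above).

Answer: {a: ⊤, b: ⊤, c: ⊤, d: ⊤, e: ⊤, f: 2}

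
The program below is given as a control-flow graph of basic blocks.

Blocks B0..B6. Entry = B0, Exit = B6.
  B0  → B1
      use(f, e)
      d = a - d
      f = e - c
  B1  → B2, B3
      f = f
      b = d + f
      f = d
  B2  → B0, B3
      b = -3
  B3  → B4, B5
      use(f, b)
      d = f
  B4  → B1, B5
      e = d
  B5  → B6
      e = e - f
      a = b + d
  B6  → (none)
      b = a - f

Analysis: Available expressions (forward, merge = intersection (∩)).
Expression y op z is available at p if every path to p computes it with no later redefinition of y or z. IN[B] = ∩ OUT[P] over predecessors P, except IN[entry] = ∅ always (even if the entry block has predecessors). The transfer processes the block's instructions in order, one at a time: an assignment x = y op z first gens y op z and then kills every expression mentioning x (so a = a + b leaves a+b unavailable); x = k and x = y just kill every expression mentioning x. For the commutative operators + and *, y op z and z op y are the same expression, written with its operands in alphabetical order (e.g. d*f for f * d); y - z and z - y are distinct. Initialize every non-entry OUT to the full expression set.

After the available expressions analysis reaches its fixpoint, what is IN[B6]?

Fixpoint table:
  B0: | IN={} | OUT={e-c}
  B1: | IN={} | OUT={}
  B2: | IN={} | OUT={}
  B3: | IN={} | OUT={}
  B4: | IN={} | OUT={}
  B5: | IN={} | OUT={b+d}
  B6: | IN={b+d} | OUT={a-f}

Merge at B6: IN[B6] = OUT[B5] = {b+d}

Answer: {b+d}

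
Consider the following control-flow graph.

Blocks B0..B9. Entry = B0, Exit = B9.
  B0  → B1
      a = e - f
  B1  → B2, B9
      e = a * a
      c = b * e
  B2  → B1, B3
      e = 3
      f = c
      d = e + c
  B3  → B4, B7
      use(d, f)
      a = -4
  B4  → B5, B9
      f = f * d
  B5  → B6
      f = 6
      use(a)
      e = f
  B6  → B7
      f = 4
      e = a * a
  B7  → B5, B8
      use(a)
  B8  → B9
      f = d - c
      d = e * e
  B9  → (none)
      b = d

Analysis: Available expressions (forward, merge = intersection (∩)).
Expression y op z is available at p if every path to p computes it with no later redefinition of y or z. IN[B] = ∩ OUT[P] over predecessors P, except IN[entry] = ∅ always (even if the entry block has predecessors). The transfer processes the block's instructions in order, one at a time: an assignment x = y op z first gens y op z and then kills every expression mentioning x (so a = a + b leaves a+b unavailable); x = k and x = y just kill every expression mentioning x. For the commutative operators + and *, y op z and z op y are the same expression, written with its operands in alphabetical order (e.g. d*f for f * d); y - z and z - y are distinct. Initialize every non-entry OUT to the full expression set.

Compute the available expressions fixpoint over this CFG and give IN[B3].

Answer: {a*a, c+e}

Derivation:
Per-block solution:
  B0: | IN={} | OUT={e-f}
  B1: | IN={} | OUT={a*a, b*e}
  B2: | IN={a*a, b*e} | OUT={a*a, c+e}
  B3: | IN={a*a, c+e} | OUT={c+e}
  B4: | IN={c+e} | OUT={c+e}
  B5: | IN={} | OUT={}
  B6: | IN={} | OUT={a*a}
  B7: | IN={} | OUT={}
  B8: | IN={} | OUT={e*e}
  B9: | IN={} | OUT={}

Merge at B3: IN[B3] = OUT[B2] = {a*a, c+e}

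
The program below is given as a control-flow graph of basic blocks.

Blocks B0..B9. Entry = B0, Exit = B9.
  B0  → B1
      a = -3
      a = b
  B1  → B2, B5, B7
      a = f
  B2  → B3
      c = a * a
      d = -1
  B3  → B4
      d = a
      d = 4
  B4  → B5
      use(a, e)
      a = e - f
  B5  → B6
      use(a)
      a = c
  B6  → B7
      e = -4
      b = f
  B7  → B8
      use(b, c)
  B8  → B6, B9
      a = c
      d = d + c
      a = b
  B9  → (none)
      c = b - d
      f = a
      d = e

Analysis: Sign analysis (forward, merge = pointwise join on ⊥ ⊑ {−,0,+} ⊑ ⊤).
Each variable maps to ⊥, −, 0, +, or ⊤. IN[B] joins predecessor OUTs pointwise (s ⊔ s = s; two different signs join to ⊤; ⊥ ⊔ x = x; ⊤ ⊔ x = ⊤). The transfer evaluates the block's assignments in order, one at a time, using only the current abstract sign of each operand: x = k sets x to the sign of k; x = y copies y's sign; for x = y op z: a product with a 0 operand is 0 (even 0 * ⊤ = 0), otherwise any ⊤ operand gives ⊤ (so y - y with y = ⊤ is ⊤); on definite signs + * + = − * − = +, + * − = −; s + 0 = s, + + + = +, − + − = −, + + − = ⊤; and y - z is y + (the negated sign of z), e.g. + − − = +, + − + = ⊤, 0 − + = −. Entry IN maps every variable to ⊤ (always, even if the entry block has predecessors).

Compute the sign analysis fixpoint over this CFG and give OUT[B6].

Answer: {a: ⊤, b: ⊤, c: ⊤, d: ⊤, e: -, f: ⊤}

Derivation:
Converged values:
  B0:   IN=(all ⊤)   OUT=(all ⊤)
  B1:   IN=(all ⊤)   OUT=(all ⊤)
  B2:   IN=(all ⊤)   OUT={d:-; rest ⊤}
  B3:   IN={d:-; rest ⊤}   OUT={d:+; rest ⊤}
  B4:   IN={d:+; rest ⊤}   OUT={d:+; rest ⊤}
  B5:   IN=(all ⊤)   OUT=(all ⊤)
  B6:   IN=(all ⊤)   OUT={e:-; rest ⊤}
  B7:   IN=(all ⊤)   OUT=(all ⊤)
  B8:   IN=(all ⊤)   OUT=(all ⊤)
  B9:   IN=(all ⊤)   OUT=(all ⊤)

Merge at B6: IN[B6] = OUT[B5] ⊔ OUT[B8] = {a: ⊤, b: ⊤, c: ⊤, d: ⊤, e: ⊤, f: ⊤}
Applying B6's transfer function to that IN value gives OUT[B6] (row B6 above).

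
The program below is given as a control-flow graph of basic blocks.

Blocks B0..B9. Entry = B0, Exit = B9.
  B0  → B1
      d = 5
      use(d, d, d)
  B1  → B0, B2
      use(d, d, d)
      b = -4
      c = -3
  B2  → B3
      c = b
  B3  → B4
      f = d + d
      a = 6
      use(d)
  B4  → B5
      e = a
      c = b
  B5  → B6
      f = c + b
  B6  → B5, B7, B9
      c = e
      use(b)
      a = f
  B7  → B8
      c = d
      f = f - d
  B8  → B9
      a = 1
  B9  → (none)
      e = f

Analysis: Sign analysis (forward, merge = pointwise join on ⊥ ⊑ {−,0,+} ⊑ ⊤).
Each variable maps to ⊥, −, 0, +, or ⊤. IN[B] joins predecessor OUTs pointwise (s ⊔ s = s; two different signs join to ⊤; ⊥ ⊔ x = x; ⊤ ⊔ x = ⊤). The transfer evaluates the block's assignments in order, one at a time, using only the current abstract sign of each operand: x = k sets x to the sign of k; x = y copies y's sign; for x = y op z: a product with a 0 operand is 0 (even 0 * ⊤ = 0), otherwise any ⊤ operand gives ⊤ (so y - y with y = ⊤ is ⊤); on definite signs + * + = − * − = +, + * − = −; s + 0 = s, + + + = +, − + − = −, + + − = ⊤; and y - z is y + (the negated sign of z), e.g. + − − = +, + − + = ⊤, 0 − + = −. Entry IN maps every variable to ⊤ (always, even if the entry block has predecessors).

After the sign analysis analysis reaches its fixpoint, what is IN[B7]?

Per-block solution:
  B0: | IN=(all ⊤) | OUT={d:+; rest ⊤}
  B1: | IN={d:+; rest ⊤} | OUT={b:-, c:-, d:+; rest ⊤}
  B2: | IN={b:-, c:-, d:+; rest ⊤} | OUT={b:-, c:-, d:+; rest ⊤}
  B3: | IN={b:-, c:-, d:+; rest ⊤} | OUT={a:+, b:-, c:-, d:+, f:+; rest ⊤}
  B4: | IN={a:+, b:-, c:-, d:+, f:+; rest ⊤} | OUT={a:+, b:-, c:-, d:+, e:+, f:+; rest ⊤}
  B5: | IN={b:-, d:+, e:+; rest ⊤} | OUT={b:-, d:+, e:+; rest ⊤}
  B6: | IN={b:-, d:+, e:+; rest ⊤} | OUT={b:-, c:+, d:+, e:+; rest ⊤}
  B7: | IN={b:-, c:+, d:+, e:+; rest ⊤} | OUT={b:-, c:+, d:+, e:+; rest ⊤}
  B8: | IN={b:-, c:+, d:+, e:+; rest ⊤} | OUT={a:+, b:-, c:+, d:+, e:+; rest ⊤}
  B9: | IN={b:-, c:+, d:+, e:+; rest ⊤} | OUT={b:-, c:+, d:+; rest ⊤}

Merge at B7: IN[B7] = OUT[B6] = {a: ⊤, b: -, c: +, d: +, e: +, f: ⊤}

Answer: {a: ⊤, b: -, c: +, d: +, e: +, f: ⊤}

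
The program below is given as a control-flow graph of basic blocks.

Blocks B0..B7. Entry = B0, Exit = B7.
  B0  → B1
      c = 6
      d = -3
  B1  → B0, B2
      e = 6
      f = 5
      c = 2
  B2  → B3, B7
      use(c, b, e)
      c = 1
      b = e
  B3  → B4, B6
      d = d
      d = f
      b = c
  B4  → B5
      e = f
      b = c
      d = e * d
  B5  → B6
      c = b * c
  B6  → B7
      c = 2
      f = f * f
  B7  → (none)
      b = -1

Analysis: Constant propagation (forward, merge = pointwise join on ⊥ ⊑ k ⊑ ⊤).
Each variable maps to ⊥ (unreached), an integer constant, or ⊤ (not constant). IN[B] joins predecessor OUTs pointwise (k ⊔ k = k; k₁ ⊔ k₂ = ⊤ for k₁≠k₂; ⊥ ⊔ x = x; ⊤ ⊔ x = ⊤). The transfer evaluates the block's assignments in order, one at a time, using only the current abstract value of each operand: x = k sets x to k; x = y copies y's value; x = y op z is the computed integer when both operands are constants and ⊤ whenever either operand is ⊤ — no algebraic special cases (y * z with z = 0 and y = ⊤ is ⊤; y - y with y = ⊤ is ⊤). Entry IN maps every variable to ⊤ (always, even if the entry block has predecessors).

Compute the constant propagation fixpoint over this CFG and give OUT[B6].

Per-block solution:
  B0:   IN=(all ⊤)   OUT={c:6, d:-3; rest ⊤}
  B1:   IN={c:6, d:-3; rest ⊤}   OUT={c:2, d:-3, e:6, f:5; rest ⊤}
  B2:   IN={c:2, d:-3, e:6, f:5; rest ⊤}   OUT={b:6, c:1, d:-3, e:6, f:5; rest ⊤}
  B3:   IN={b:6, c:1, d:-3, e:6, f:5; rest ⊤}   OUT={b:1, c:1, d:5, e:6, f:5; rest ⊤}
  B4:   IN={b:1, c:1, d:5, e:6, f:5; rest ⊤}   OUT={b:1, c:1, d:25, e:5, f:5; rest ⊤}
  B5:   IN={b:1, c:1, d:25, e:5, f:5; rest ⊤}   OUT={b:1, c:1, d:25, e:5, f:5; rest ⊤}
  B6:   IN={b:1, c:1, f:5; rest ⊤}   OUT={b:1, c:2, f:25; rest ⊤}
  B7:   IN=(all ⊤)   OUT={b:-1; rest ⊤}

Merge at B6: IN[B6] = OUT[B3] ⊔ OUT[B5] = {a: ⊤, b: 1, c: 1, d: ⊤, e: ⊤, f: 5}
Applying B6's transfer function to that IN value gives OUT[B6] (row B6 above).

Answer: {a: ⊤, b: 1, c: 2, d: ⊤, e: ⊤, f: 25}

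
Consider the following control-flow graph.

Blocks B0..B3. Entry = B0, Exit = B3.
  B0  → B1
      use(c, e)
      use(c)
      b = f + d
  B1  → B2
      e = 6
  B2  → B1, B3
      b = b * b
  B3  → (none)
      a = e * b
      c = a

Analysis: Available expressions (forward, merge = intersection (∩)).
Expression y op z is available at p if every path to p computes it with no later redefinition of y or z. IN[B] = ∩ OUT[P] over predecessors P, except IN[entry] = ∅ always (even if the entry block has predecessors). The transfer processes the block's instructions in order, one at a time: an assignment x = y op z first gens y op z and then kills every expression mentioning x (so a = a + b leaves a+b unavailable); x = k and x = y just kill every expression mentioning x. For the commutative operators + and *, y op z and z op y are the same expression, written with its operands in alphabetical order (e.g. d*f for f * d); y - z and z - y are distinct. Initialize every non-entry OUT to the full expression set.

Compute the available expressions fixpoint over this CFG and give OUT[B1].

Answer: {d+f}

Trace:
Converged values:
  B0:   IN={}   OUT={d+f}
  B1:   IN={d+f}   OUT={d+f}
  B2:   IN={d+f}   OUT={d+f}
  B3:   IN={d+f}   OUT={b*e, d+f}

Merge at B1: IN[B1] = OUT[B0] ∩ OUT[B2] = {d+f}
Applying B1's transfer function to that IN value gives OUT[B1] (row B1 above).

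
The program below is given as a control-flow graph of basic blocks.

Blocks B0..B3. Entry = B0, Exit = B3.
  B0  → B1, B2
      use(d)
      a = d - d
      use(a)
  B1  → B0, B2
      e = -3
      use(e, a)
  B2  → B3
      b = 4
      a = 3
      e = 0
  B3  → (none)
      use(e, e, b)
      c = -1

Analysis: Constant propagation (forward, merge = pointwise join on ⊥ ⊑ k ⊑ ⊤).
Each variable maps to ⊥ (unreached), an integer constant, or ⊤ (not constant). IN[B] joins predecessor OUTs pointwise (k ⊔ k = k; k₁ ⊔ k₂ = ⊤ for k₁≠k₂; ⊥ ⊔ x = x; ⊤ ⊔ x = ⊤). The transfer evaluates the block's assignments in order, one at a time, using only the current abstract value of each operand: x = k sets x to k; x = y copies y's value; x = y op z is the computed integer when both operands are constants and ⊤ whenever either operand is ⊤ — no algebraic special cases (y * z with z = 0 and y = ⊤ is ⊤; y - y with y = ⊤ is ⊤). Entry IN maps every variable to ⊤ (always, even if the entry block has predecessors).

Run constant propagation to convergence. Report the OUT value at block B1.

Answer: {a: ⊤, b: ⊤, c: ⊤, d: ⊤, e: -3, f: ⊤}

Trace:
Converged values:
  B0: | IN=(all ⊤) | OUT=(all ⊤)
  B1: | IN=(all ⊤) | OUT={e:-3; rest ⊤}
  B2: | IN=(all ⊤) | OUT={a:3, b:4, e:0; rest ⊤}
  B3: | IN={a:3, b:4, e:0; rest ⊤} | OUT={a:3, b:4, c:-1, e:0; rest ⊤}

Merge at B1: IN[B1] = OUT[B0] = {a: ⊤, b: ⊤, c: ⊤, d: ⊤, e: ⊤, f: ⊤}
Applying B1's transfer function to that IN value gives OUT[B1] (row B1 above).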